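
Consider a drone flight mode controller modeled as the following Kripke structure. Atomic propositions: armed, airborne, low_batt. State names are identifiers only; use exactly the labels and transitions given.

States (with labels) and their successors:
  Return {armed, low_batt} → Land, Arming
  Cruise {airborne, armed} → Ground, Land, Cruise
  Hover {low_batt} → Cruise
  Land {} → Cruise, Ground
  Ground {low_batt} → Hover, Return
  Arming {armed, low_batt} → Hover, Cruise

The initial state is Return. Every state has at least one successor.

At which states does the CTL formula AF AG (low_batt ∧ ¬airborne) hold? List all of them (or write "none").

States satisfying AG (low_batt ∧ ¬airborne): ∅.
States satisfying AF AG (low_batt ∧ ¬airborne): ∅.

none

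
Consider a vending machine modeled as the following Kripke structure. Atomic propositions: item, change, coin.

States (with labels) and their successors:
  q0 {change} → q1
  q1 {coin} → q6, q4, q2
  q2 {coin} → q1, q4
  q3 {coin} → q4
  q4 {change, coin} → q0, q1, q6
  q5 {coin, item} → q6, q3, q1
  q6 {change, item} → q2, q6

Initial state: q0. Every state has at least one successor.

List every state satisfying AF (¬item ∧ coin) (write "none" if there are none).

States satisfying ¬item ∧ coin: {q1, q2, q3, q4}.
States satisfying AF (¬item ∧ coin): {q0, q1, q2, q3, q4}.

{q0, q1, q2, q3, q4}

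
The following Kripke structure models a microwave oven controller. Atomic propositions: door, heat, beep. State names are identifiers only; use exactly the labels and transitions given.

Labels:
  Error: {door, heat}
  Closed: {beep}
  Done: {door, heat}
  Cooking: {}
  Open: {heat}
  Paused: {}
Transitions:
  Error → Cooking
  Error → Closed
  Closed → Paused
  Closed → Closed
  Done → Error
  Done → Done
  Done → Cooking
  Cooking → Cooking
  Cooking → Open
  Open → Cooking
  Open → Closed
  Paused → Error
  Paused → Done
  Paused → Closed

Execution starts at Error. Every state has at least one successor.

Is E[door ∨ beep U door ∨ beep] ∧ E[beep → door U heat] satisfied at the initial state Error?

States satisfying door ∨ beep: {Error, Closed, Done}.
States satisfying E[door ∨ beep U door ∨ beep]: {Error, Closed, Done}.
States satisfying beep → door: {Error, Done, Cooking, Open, Paused}.
States satisfying heat: {Error, Done, Open}.
States satisfying E[beep → door U heat]: {Error, Done, Cooking, Open, Paused}.
States satisfying E[door ∨ beep U door ∨ beep] ∧ E[beep → door U heat]: {Error, Done}.
Error ∈ Sat(E[door ∨ beep U door ∨ beep] ∧ E[beep → door U heat]).

Holds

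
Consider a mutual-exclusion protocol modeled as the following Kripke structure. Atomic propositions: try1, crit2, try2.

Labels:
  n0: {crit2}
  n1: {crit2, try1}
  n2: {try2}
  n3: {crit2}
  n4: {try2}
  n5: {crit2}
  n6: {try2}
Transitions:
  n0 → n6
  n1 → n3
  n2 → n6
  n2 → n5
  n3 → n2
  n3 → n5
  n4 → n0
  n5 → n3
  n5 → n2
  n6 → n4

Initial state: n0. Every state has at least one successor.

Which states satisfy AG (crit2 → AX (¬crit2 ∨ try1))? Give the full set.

States satisfying crit2 → AX (¬crit2 ∨ try1): {n0, n2, n4, n6}.
States satisfying AG (crit2 → AX (¬crit2 ∨ try1)): {n0, n4, n6}.

{n0, n4, n6}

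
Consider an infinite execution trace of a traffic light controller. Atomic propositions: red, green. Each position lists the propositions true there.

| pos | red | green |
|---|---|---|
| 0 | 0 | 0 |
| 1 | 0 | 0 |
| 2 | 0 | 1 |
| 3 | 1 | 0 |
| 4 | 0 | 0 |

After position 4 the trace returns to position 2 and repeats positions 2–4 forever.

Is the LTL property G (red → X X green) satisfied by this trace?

red → X X green holds at every position 0..4, and those are all positions ever visited, so G (red → X X green) holds.
Positions where red holds: 3.
Check X X green at each: 3→ok.

Yes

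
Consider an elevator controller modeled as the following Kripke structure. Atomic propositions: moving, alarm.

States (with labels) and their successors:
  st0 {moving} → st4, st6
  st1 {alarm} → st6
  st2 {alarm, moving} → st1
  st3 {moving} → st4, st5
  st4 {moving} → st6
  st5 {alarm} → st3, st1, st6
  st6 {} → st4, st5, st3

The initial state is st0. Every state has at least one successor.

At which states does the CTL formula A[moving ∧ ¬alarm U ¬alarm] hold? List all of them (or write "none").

States satisfying moving ∧ ¬alarm: {st0, st3, st4}.
States satisfying ¬alarm: {st0, st3, st4, st6}.
States satisfying A[moving ∧ ¬alarm U ¬alarm]: {st0, st3, st4, st6}.

{st0, st3, st4, st6}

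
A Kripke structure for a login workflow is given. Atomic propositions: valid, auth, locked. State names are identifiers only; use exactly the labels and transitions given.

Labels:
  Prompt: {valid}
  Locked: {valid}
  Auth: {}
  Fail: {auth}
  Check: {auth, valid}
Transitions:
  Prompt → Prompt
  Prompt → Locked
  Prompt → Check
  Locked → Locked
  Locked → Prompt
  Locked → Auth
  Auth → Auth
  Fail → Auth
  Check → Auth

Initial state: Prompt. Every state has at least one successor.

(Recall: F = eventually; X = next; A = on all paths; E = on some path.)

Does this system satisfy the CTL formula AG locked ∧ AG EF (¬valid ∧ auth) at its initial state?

No

States satisfying locked: ∅.
States satisfying AG locked: ∅.
States satisfying EF (¬valid ∧ auth): {Fail}.
States satisfying AG EF (¬valid ∧ auth): ∅.
States satisfying AG locked ∧ AG EF (¬valid ∧ auth): ∅.
Prompt ∉ Sat(AG locked ∧ AG EF (¬valid ∧ auth)).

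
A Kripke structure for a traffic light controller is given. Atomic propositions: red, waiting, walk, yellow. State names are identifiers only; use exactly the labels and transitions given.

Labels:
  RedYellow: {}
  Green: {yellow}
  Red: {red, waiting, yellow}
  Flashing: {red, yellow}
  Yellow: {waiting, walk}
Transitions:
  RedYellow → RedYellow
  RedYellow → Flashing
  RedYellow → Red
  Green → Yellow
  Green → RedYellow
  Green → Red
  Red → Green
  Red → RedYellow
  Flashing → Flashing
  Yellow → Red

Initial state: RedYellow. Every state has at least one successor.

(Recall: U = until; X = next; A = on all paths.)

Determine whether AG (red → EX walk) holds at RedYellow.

States satisfying red → EX walk: {RedYellow, Green, Yellow}.
States satisfying AG (red → EX walk): ∅.
Flashing is reachable from RedYellow and violates red → EX walk, so AG fails at RedYellow.
RedYellow ∉ Sat(AG (red → EX walk)).

Violated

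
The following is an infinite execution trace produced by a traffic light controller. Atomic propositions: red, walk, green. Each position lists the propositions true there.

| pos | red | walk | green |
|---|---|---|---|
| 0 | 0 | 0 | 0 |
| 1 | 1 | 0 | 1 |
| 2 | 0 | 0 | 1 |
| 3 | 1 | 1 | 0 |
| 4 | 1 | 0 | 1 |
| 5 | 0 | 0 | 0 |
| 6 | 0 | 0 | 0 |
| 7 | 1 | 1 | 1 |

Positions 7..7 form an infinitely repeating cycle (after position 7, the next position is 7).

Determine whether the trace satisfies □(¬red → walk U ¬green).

Violated

¬red → walk U ¬green must hold at every position from 0 onward. It fails at position 2, so □(¬red → walk U ¬green) is false.
Positions where ¬red holds: 0, 2, 5, 6.
Check walk U ¬green at each: 0→ok, 2→fails, 5→ok, 6→ok.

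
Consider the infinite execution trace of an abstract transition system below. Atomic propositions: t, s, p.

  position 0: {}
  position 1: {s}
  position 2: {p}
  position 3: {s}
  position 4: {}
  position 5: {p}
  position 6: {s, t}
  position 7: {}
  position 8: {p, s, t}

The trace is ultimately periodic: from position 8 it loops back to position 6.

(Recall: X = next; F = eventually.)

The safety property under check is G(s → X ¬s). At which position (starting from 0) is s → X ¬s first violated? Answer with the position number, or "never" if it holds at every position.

8

Check s → X ¬s at each position in order: 0 ✓, 1 ✓, 2 ✓, 3 ✓, 4 ✓, 5 ✓, 6 ✓, 7 ✓.
At position 8 the labels are {p, s, t} and the next position 6 has {s, t}, so s → X ¬s is false there. This is the first violation.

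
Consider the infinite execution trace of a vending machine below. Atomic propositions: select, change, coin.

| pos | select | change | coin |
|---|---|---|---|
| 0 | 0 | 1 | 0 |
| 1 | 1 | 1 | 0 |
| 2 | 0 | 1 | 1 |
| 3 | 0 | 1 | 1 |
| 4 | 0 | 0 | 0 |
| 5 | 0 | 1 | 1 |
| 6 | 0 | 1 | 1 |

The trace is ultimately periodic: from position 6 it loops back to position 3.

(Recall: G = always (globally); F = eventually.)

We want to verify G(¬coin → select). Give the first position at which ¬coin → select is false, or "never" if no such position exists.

At position 0 the labels are {change}, so ¬coin → select is false there. This is the first violation.

0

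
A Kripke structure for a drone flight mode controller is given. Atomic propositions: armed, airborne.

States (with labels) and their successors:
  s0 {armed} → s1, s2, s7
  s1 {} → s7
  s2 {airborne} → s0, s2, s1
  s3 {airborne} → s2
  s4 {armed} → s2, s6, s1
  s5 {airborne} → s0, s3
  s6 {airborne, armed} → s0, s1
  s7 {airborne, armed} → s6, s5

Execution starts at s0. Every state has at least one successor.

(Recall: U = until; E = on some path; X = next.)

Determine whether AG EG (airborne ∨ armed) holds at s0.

States satisfying EG (airborne ∨ armed): {s0, s2, s3, s4, s5, s6, s7}.
States satisfying AG EG (airborne ∨ armed): ∅.
s1 is reachable from s0 and violates EG (airborne ∨ armed), so AG fails at s0.
s0 ∉ Sat(AG EG (airborne ∨ armed)).

Does not hold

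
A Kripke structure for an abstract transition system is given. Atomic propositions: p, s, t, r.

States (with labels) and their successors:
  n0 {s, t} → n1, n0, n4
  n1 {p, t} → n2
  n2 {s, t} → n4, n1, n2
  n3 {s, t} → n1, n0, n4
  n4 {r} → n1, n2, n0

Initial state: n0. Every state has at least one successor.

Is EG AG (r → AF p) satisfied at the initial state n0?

States satisfying AG (r → AF p): ∅.
States satisfying EG AG (r → AF p): ∅.
No suitable path/successor from n0 witnesses the formula.
n0 ∉ Sat(EG AG (r → AF p)).

No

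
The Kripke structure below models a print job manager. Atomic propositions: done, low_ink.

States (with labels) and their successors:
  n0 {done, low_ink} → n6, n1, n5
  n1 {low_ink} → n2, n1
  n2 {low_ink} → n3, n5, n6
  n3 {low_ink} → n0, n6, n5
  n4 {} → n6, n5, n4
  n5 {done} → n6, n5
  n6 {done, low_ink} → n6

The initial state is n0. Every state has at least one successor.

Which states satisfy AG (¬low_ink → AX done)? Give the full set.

{n0, n1, n2, n3, n5, n6}

States satisfying ¬low_ink → AX done: {n0, n1, n2, n3, n5, n6}.
States satisfying AG (¬low_ink → AX done): {n0, n1, n2, n3, n5, n6}.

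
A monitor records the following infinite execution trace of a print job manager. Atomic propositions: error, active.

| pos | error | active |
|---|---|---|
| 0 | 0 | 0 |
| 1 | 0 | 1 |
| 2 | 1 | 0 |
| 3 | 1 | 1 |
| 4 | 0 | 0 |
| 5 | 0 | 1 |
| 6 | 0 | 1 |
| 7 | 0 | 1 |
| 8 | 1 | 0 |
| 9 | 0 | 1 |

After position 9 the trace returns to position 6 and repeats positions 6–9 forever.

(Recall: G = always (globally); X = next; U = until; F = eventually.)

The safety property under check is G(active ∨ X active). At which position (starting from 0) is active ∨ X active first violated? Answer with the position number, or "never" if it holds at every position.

active ∨ X active holds at every position 0..9, and those are all the positions the trace ever visits, so the invariant G(active ∨ X active) is never violated.

never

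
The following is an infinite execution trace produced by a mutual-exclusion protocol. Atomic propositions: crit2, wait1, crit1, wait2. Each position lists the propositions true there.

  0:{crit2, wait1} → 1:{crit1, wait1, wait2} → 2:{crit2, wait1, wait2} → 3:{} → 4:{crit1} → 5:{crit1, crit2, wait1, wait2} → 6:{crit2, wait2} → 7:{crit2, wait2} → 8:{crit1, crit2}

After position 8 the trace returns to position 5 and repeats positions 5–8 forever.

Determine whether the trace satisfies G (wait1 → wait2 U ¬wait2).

wait1 → wait2 U ¬wait2 holds at every position 0..8, and those are all positions ever visited, so G (wait1 → wait2 U ¬wait2) holds.
Positions where wait1 holds: 0, 1, 2, 5.
Check wait2 U ¬wait2 at each: 0→ok, 1→ok, 2→ok, 5→ok.

Satisfied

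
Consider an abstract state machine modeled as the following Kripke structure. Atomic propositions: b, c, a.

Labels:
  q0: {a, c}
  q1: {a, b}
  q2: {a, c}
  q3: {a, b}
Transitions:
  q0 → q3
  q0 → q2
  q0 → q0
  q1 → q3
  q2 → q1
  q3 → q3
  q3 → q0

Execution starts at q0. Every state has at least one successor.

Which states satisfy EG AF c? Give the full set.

{q0}

States satisfying AF c: {q0, q2}.
States satisfying EG AF c: {q0}.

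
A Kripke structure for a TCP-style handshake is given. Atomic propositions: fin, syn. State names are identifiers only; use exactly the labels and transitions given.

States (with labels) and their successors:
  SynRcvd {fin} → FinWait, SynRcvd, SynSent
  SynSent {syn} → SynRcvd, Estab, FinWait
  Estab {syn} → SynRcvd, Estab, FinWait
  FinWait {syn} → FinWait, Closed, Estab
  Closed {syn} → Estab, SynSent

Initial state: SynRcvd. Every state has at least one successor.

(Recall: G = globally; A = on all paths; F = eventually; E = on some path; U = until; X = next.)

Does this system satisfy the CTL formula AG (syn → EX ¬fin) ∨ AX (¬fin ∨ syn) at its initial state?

States satisfying syn → EX ¬fin: {SynRcvd, SynSent, Estab, FinWait, Closed}.
States satisfying AG (syn → EX ¬fin): {SynRcvd, SynSent, Estab, FinWait, Closed}.
States satisfying ¬fin ∨ syn: {SynSent, Estab, FinWait, Closed}.
States satisfying AX (¬fin ∨ syn): {FinWait, Closed}.
States satisfying AG (syn → EX ¬fin) ∨ AX (¬fin ∨ syn): {SynRcvd, SynSent, Estab, FinWait, Closed}.
SynRcvd ∈ Sat(AG (syn → EX ¬fin) ∨ AX (¬fin ∨ syn)).

Yes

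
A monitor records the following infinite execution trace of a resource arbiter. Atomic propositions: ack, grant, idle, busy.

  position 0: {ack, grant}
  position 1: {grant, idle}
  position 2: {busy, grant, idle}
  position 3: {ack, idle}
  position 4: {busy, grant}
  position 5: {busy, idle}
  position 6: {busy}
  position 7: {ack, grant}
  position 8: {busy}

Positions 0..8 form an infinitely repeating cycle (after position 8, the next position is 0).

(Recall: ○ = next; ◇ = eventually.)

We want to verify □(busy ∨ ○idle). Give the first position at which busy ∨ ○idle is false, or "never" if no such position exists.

Check busy ∨ ○idle at each position in order: 0 ✓, 1 ✓, 2 ✓.
At position 3 the labels are {ack, idle} and the next position 4 has {busy, grant}, so busy ∨ ○idle is false there. This is the first violation.

3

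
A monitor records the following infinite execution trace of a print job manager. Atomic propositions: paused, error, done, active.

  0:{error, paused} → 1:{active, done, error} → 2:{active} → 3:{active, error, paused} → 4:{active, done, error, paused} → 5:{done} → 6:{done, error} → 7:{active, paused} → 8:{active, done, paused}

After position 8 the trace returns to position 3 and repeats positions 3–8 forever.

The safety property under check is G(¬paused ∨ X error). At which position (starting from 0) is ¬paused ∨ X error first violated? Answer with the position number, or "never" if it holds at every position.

Check ¬paused ∨ X error at each position in order: 0 ✓, 1 ✓, 2 ✓, 3 ✓.
At position 4 the labels are {active, done, error, paused} and the next position 5 has {done}, so ¬paused ∨ X error is false there. This is the first violation.

4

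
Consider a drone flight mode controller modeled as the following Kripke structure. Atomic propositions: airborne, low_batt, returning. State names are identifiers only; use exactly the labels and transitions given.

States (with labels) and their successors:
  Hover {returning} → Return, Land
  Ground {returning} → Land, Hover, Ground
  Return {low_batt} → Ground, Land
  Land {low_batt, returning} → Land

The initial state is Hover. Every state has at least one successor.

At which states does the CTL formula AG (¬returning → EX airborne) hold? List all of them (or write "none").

{Land}

States satisfying ¬returning → EX airborne: {Hover, Ground, Land}.
States satisfying AG (¬returning → EX airborne): {Land}.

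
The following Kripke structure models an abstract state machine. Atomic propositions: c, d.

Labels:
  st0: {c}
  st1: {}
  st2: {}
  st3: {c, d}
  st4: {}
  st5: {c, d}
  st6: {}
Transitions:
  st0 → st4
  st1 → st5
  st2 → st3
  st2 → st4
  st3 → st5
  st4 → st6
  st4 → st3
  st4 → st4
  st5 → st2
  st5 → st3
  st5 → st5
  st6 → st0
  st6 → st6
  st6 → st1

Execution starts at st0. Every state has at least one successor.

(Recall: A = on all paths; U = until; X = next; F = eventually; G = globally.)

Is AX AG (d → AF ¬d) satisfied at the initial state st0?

Does not hold

States satisfying AG (d → AF ¬d): ∅.
States satisfying AX AG (d → AF ¬d): ∅.
st0 ∉ Sat(AX AG (d → AF ¬d)).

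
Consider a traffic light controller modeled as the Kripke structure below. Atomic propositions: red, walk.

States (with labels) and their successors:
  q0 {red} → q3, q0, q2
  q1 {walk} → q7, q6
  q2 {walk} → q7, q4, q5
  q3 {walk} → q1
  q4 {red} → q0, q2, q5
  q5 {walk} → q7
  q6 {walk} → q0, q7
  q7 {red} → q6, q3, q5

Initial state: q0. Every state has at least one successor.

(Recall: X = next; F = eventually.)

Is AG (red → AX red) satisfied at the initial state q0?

States satisfying red → AX red: {q1, q2, q3, q5, q6}.
States satisfying AG (red → AX red): ∅.
q0 is reachable from q0 and violates red → AX red, so AG fails at q0.
q0 ∉ Sat(AG (red → AX red)).

No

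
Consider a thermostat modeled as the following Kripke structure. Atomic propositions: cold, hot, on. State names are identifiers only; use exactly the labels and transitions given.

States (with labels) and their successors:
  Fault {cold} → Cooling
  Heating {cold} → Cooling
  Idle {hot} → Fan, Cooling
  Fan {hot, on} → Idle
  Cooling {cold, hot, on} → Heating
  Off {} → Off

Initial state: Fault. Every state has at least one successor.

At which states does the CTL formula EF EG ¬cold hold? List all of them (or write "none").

States satisfying EG ¬cold: {Idle, Fan, Off}.
States satisfying EF EG ¬cold: {Idle, Fan, Off}.

{Idle, Fan, Off}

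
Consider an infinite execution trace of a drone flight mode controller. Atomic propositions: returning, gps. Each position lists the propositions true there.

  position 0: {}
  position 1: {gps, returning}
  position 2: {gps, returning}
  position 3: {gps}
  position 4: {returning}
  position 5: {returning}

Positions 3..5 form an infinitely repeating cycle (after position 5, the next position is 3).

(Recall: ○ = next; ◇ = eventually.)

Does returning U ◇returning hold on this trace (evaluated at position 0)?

Walking from position 0: ◇returning first holds at position 0, and returning holds at every earlier position along the way, so returning U ◇returning holds.

Yes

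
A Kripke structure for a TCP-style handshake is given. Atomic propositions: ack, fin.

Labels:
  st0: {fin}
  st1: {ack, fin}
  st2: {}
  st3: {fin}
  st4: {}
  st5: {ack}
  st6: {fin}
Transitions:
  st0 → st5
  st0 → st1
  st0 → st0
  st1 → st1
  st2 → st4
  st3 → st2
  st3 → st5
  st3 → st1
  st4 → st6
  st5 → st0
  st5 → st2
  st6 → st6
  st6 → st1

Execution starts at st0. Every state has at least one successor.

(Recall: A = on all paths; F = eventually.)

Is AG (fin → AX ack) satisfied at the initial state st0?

Does not hold

States satisfying fin → AX ack: {st1, st2, st4, st5}.
States satisfying AG (fin → AX ack): {st1}.
st0 is reachable from st0 and violates fin → AX ack, so AG fails at st0.
st0 ∉ Sat(AG (fin → AX ack)).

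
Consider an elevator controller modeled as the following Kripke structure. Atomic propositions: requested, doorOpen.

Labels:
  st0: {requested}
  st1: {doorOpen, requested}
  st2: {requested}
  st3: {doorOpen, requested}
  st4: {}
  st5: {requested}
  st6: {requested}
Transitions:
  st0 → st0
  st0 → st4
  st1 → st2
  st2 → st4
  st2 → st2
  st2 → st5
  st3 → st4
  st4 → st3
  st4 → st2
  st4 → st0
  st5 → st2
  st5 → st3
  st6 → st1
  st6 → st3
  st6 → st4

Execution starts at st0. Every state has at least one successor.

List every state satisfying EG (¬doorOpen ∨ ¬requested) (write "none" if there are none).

States satisfying ¬doorOpen ∨ ¬requested: {st0, st2, st4, st5, st6}.
States satisfying EG (¬doorOpen ∨ ¬requested): {st0, st2, st4, st5, st6}.

{st0, st2, st4, st5, st6}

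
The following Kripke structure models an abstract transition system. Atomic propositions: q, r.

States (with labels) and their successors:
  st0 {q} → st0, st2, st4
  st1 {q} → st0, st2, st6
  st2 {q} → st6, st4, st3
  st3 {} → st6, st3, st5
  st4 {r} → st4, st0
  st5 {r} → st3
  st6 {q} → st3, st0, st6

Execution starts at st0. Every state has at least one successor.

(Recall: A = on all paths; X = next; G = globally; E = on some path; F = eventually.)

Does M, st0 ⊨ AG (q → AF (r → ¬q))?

Holds

States satisfying q → AF (r → ¬q): {st0, st1, st2, st3, st4, st5, st6}.
States satisfying AG (q → AF (r → ¬q)): {st0, st1, st2, st3, st4, st5, st6}.
Every state reachable from st0 satisfies q → AF (r → ¬q).
st0 ∈ Sat(AG (q → AF (r → ¬q))).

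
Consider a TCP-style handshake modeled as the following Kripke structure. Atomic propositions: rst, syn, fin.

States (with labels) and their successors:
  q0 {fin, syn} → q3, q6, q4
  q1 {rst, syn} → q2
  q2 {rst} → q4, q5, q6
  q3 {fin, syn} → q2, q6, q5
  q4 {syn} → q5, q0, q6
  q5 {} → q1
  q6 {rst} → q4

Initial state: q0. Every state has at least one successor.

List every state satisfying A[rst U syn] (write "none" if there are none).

{q0, q1, q3, q4, q6}

States satisfying rst: {q1, q2, q6}.
States satisfying syn: {q0, q1, q3, q4}.
States satisfying A[rst U syn]: {q0, q1, q3, q4, q6}.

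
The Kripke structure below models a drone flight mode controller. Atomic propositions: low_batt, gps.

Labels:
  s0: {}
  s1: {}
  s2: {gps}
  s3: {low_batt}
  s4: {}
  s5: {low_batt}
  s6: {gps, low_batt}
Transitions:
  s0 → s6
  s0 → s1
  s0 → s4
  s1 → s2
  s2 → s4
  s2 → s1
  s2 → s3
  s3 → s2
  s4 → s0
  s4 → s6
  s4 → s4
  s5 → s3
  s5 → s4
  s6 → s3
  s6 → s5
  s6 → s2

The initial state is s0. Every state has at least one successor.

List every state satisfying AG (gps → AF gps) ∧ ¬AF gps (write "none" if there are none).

{s0, s4, s5}

States satisfying gps → AF gps: {s0, s1, s2, s3, s4, s5, s6}.
States satisfying AG (gps → AF gps): {s0, s1, s2, s3, s4, s5, s6}.
States satisfying gps: {s2, s6}.
States satisfying AF gps: {s1, s2, s3, s6}.
States satisfying ¬AF gps: {s0, s4, s5}.
States satisfying AG (gps → AF gps) ∧ ¬AF gps: {s0, s4, s5}.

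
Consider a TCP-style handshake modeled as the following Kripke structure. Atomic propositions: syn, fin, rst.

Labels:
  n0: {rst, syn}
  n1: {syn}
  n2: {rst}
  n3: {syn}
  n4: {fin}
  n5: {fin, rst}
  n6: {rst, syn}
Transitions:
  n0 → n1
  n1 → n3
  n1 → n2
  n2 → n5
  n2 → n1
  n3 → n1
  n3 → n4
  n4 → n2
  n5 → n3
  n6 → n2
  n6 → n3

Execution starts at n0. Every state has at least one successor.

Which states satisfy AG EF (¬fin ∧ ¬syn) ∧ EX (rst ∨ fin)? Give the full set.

{n1, n2, n3, n4, n6}

States satisfying EF (¬fin ∧ ¬syn): {n0, n1, n2, n3, n4, n5, n6}.
States satisfying AG EF (¬fin ∧ ¬syn): {n0, n1, n2, n3, n4, n5, n6}.
States satisfying rst ∨ fin: {n0, n2, n4, n5, n6}.
States satisfying EX (rst ∨ fin): {n1, n2, n3, n4, n6}.
States satisfying AG EF (¬fin ∧ ¬syn) ∧ EX (rst ∨ fin): {n1, n2, n3, n4, n6}.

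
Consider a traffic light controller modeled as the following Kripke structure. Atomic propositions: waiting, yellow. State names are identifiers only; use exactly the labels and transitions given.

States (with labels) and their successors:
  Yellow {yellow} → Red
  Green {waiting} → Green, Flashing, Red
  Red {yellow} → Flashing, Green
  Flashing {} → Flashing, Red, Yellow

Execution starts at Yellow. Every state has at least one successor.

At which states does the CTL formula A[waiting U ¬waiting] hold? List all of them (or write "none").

{Yellow, Red, Flashing}

States satisfying waiting: {Green}.
States satisfying ¬waiting: {Yellow, Red, Flashing}.
States satisfying A[waiting U ¬waiting]: {Yellow, Red, Flashing}.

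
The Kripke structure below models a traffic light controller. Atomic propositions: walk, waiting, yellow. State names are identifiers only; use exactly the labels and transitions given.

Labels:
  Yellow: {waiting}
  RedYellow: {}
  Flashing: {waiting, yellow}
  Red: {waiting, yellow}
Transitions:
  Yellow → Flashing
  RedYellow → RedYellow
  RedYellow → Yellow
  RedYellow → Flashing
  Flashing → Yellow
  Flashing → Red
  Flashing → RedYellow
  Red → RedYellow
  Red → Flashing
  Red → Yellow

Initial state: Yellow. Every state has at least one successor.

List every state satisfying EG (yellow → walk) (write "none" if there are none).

States satisfying yellow → walk: {Yellow, RedYellow}.
States satisfying EG (yellow → walk): {RedYellow}.

{RedYellow}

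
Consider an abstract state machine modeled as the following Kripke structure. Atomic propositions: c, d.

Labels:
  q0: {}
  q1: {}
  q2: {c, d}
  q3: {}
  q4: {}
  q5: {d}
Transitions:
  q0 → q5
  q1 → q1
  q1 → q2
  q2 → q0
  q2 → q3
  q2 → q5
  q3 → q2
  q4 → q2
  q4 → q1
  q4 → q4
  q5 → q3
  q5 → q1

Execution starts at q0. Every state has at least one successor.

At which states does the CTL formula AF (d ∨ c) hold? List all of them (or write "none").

{q0, q2, q3, q5}

States satisfying d ∨ c: {q2, q5}.
States satisfying AF (d ∨ c): {q0, q2, q3, q5}.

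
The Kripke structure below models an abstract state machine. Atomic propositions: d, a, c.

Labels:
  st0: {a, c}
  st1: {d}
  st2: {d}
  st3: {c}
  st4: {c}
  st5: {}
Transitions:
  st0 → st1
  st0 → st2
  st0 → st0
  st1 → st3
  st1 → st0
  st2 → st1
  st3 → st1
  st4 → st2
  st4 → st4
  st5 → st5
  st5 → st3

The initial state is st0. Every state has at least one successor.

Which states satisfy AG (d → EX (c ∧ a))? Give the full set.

States satisfying d → EX (c ∧ a): {st0, st1, st3, st4, st5}.
States satisfying AG (d → EX (c ∧ a)): ∅.

none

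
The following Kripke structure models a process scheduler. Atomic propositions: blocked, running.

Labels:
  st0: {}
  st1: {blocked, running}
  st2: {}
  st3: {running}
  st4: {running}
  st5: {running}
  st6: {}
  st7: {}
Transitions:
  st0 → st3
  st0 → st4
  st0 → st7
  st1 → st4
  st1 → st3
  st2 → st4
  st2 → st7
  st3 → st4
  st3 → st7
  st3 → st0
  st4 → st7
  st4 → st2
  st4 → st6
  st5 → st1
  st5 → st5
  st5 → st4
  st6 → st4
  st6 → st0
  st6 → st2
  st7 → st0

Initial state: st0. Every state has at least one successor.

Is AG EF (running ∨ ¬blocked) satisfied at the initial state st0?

Satisfied

States satisfying EF (running ∨ ¬blocked): {st0, st1, st2, st3, st4, st5, st6, st7}.
States satisfying AG EF (running ∨ ¬blocked): {st0, st1, st2, st3, st4, st5, st6, st7}.
Every state reachable from st0 satisfies EF (running ∨ ¬blocked).
st0 ∈ Sat(AG EF (running ∨ ¬blocked)).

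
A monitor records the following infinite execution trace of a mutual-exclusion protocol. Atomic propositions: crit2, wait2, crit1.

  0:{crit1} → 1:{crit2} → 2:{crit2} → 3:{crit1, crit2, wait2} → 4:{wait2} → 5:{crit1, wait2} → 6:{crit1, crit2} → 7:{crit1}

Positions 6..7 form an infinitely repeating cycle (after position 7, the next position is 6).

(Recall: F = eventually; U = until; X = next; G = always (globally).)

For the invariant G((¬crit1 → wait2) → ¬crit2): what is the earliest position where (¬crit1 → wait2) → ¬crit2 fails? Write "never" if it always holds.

Check (¬crit1 → wait2) → ¬crit2 at each position in order: 0 ✓, 1 ✓, 2 ✓.
At position 3 the labels are {crit1, crit2, wait2}, so (¬crit1 → wait2) → ¬crit2 is false there. This is the first violation.

3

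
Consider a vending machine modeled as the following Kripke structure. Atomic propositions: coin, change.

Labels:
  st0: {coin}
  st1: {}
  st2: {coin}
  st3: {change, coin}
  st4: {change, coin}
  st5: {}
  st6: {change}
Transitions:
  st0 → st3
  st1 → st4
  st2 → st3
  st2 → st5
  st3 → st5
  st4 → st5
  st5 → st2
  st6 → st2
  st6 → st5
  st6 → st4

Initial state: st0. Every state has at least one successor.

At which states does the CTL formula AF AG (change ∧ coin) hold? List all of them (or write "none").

States satisfying AG (change ∧ coin): ∅.
States satisfying AF AG (change ∧ coin): ∅.

none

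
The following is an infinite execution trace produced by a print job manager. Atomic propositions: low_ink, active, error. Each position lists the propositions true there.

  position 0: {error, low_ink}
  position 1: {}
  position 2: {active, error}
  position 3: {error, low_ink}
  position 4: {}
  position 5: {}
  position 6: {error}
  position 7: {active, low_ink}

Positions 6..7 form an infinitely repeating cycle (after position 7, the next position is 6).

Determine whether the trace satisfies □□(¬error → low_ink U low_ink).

Does not hold

□(¬error → low_ink U low_ink) must hold at every position from 0 onward. It fails at position 0, so □□(¬error → low_ink U low_ink) is false.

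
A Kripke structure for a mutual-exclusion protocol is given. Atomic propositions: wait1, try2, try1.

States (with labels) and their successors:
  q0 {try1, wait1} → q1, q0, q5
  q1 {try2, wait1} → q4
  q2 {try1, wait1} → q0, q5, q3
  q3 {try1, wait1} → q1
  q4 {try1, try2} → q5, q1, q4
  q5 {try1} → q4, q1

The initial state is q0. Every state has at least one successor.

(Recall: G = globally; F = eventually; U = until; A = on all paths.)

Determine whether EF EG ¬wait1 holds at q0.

Yes

States satisfying EG ¬wait1: {q4, q5}.
States satisfying EF EG ¬wait1: {q0, q1, q2, q3, q4, q5}.
Some path from q0 reaches a state where EG ¬wait1 holds.
q0 ∈ Sat(EF EG ¬wait1).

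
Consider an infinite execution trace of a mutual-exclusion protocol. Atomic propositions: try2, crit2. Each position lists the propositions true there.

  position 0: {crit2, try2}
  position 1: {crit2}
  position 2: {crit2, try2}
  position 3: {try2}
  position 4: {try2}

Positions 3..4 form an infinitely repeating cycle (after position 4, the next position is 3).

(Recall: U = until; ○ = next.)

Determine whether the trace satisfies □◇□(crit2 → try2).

◇□(crit2 → try2) holds at every position 0..4, and those are all positions ever visited, so □◇□(crit2 → try2) holds.

Yes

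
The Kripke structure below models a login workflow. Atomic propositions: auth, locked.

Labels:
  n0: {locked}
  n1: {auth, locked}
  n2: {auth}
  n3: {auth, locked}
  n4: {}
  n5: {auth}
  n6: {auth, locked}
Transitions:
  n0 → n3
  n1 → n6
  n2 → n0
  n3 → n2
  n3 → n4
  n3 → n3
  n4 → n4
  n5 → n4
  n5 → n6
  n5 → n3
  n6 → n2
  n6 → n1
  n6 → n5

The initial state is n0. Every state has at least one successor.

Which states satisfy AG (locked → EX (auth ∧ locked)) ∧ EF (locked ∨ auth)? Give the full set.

States satisfying locked → EX (auth ∧ locked): {n0, n1, n2, n3, n4, n5, n6}.
States satisfying AG (locked → EX (auth ∧ locked)): {n0, n1, n2, n3, n4, n5, n6}.
States satisfying locked ∨ auth: {n0, n1, n2, n3, n5, n6}.
States satisfying EF (locked ∨ auth): {n0, n1, n2, n3, n5, n6}.
States satisfying AG (locked → EX (auth ∧ locked)) ∧ EF (locked ∨ auth): {n0, n1, n2, n3, n5, n6}.

{n0, n1, n2, n3, n5, n6}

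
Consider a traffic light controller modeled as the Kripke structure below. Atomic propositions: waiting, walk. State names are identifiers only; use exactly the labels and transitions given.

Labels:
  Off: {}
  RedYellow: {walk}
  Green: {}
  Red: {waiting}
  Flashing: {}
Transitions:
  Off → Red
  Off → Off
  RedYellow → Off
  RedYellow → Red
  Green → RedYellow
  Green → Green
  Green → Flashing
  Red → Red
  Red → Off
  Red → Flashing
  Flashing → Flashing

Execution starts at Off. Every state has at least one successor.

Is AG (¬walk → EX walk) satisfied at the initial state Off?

Does not hold

States satisfying ¬walk → EX walk: {RedYellow, Green}.
States satisfying AG (¬walk → EX walk): ∅.
Flashing is reachable from Off and violates ¬walk → EX walk, so AG fails at Off.
Off ∉ Sat(AG (¬walk → EX walk)).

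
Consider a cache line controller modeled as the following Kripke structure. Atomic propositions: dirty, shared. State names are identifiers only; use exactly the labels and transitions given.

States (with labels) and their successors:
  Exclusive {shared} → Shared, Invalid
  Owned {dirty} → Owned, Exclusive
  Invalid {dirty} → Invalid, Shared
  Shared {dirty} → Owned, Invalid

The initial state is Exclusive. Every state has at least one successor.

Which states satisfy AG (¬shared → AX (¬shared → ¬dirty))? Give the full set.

States satisfying ¬shared → AX (¬shared → ¬dirty): {Exclusive}.
States satisfying AG (¬shared → AX (¬shared → ¬dirty)): ∅.

none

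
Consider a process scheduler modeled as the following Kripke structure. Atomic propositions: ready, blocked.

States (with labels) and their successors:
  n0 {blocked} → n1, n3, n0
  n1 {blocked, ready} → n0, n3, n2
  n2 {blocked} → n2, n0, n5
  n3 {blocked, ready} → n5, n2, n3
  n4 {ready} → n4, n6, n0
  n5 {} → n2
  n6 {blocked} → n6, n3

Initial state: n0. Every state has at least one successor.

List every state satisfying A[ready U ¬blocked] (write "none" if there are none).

States satisfying ready: {n1, n3, n4}.
States satisfying ¬blocked: {n4, n5}.
States satisfying A[ready U ¬blocked]: {n4, n5}.

{n4, n5}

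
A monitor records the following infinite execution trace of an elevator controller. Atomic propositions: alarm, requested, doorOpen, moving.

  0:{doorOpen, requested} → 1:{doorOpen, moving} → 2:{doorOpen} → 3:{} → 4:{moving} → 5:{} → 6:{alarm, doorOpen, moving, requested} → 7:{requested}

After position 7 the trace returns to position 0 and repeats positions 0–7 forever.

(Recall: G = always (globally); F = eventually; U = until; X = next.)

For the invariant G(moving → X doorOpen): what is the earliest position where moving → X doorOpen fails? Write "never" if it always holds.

4

Check moving → X doorOpen at each position in order: 0 ✓, 1 ✓, 2 ✓, 3 ✓.
At position 4 the labels are {moving} and the next position 5 has {}, so moving → X doorOpen is false there. This is the first violation.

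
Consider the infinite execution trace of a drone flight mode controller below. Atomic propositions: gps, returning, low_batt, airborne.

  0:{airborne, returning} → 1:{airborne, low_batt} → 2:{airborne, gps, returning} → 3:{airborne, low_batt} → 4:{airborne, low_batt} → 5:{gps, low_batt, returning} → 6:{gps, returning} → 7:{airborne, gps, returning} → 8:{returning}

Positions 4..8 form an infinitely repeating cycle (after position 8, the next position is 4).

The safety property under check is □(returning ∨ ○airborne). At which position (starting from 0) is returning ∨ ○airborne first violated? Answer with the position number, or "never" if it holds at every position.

4

Check returning ∨ ○airborne at each position in order: 0 ✓, 1 ✓, 2 ✓, 3 ✓.
At position 4 the labels are {airborne, low_batt} and the next position 5 has {gps, low_batt, returning}, so returning ∨ ○airborne is false there. This is the first violation.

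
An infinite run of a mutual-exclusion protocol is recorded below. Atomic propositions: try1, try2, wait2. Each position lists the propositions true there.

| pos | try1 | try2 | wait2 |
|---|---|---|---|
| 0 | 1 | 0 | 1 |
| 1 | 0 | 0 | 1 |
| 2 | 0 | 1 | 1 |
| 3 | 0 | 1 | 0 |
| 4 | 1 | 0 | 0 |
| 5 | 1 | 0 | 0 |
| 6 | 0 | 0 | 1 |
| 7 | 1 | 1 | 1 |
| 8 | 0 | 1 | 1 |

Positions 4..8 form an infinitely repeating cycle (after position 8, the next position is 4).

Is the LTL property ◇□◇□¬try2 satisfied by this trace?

□◇□¬try2 is false at every position 0..8, so it never becomes true and ◇□◇□¬try2 fails.

No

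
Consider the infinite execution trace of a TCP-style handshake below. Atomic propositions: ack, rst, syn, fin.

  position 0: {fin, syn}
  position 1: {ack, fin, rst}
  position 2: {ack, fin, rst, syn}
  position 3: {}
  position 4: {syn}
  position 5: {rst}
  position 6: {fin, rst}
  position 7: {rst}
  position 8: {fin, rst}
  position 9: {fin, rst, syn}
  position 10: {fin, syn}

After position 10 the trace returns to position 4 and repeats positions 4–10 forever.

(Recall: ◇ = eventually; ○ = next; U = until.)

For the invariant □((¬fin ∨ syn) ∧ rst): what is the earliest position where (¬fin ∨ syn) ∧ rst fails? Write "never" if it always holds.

At position 0 the labels are {fin, syn}, so (¬fin ∨ syn) ∧ rst is false there. This is the first violation.

0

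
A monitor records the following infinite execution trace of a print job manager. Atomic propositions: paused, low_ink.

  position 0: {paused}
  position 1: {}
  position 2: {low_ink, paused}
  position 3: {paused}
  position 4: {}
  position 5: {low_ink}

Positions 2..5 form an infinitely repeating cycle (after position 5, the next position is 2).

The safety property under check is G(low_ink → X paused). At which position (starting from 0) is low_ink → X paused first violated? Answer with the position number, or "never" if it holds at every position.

never

low_ink → X paused holds at every position 0..5, and those are all the positions the trace ever visits, so the invariant G(low_ink → X paused) is never violated.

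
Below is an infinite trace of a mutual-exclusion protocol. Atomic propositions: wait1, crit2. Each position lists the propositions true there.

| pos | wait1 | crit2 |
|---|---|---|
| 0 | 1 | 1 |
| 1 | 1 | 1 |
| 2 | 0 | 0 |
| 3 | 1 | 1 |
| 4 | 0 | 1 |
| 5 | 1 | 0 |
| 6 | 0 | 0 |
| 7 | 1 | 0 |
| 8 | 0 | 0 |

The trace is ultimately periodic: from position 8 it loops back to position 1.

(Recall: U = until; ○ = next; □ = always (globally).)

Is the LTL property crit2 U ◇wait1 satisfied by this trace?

Satisfied

Walking from position 0: ◇wait1 first holds at position 0, and crit2 holds at every earlier position along the way, so crit2 U ◇wait1 holds.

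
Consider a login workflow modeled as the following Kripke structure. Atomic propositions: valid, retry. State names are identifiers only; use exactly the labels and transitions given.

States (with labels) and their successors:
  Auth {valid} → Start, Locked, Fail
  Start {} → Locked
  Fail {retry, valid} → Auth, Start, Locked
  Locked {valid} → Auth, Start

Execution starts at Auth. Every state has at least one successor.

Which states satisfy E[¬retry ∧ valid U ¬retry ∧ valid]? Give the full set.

States satisfying ¬retry ∧ valid: {Auth, Locked}.
States satisfying E[¬retry ∧ valid U ¬retry ∧ valid]: {Auth, Locked}.

{Auth, Locked}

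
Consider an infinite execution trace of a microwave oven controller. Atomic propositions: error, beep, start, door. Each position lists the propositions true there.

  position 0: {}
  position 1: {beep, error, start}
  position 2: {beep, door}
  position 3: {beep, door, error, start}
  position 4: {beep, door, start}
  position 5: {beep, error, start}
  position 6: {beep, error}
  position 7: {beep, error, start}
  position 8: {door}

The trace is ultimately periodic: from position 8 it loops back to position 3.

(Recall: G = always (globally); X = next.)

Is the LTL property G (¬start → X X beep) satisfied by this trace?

Does not hold

¬start → X X beep must hold at every position from 0 onward. It fails at position 6, so G (¬start → X X beep) is false.
Positions where ¬start holds: 0, 2, 6, 8.
Check X X beep at each: 0→ok, 2→ok, 6→fails, 8→ok.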